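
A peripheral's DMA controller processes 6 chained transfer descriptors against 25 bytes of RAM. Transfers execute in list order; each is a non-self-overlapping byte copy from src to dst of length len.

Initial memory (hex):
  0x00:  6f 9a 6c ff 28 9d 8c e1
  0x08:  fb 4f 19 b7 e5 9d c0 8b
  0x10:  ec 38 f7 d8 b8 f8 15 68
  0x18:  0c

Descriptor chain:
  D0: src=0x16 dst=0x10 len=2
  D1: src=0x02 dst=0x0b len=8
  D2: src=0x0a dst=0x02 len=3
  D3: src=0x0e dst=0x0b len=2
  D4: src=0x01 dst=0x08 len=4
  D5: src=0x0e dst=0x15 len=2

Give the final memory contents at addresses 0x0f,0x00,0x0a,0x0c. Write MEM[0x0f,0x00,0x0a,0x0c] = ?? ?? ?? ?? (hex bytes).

  after D0: wrote 2B at 0x10 = 1568
  after D1: wrote 8B at 0x0b = 6cff289d8ce1fb4f
  after D2: wrote 3B at 0x02 = 196cff
  after D3: wrote 2B at 0x0b = 9d8c
  after D4: wrote 4B at 0x08 = 9a196cff
  after D5: wrote 2B at 0x15 = 9d8c
query mem[0x0f]=0x8c, mem[0x00]=0x6f, mem[0x0a]=0x6c, mem[0x0c]=0x8c

MEM[0x0f,0x00,0x0a,0x0c] = 8c 6f 6c 8c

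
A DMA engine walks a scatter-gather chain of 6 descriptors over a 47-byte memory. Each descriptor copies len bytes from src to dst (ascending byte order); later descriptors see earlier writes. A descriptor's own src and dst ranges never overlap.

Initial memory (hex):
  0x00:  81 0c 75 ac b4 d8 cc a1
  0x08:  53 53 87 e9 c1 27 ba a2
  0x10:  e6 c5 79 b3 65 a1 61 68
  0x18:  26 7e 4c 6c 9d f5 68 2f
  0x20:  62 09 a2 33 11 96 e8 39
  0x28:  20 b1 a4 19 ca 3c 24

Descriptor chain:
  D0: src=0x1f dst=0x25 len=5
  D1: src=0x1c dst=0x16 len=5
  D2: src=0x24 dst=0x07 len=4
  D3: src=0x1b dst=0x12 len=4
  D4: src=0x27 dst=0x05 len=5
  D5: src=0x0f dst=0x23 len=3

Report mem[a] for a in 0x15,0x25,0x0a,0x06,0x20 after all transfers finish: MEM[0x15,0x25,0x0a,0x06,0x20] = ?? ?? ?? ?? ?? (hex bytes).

MEM[0x15,0x25,0x0a,0x06,0x20] = 68 c5 09 a2 62

D0: mem[0x25..0x29] <- [2f 62 09 a2 33]
D1: mem[0x16..0x1a] <- [9d f5 68 2f 62]
D2: mem[0x07..0x0a] <- [11 2f 62 09]
D3: mem[0x12..0x15] <- [6c 9d f5 68]
D4: mem[0x05..0x09] <- [09 a2 33 a4 19]
D5: mem[0x23..0x25] <- [a2 e6 c5]
query mem[0x15]=0x68, mem[0x25]=0xc5, mem[0x0a]=0x09, mem[0x06]=0xa2, mem[0x20]=0x62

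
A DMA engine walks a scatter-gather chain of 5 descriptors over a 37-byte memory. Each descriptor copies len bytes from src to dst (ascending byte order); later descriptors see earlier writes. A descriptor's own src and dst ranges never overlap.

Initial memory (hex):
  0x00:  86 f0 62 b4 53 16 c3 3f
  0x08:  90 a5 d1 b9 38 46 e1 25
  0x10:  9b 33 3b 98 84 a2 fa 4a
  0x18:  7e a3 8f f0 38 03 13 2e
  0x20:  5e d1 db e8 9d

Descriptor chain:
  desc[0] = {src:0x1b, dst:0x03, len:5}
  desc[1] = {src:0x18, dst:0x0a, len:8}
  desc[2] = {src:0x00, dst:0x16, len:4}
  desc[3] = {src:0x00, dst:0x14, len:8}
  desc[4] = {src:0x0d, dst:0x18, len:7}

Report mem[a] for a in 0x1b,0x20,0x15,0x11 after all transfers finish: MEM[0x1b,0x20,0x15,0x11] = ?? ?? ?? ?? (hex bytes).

D0: mem[0x03..0x07] <- [f0 38 03 13 2e]
D1: mem[0x0a..0x11] <- [7e a3 8f f0 38 03 13 2e]
D2: mem[0x16..0x19] <- [86 f0 62 f0]
D3: mem[0x14..0x1b] <- [86 f0 62 f0 38 03 13 2e]
D4: mem[0x18..0x1e] <- [f0 38 03 13 2e 3b 98]
query mem[0x1b]=0x13, mem[0x20]=0x5e, mem[0x15]=0xf0, mem[0x11]=0x2e

MEM[0x1b,0x20,0x15,0x11] = 13 5e f0 2e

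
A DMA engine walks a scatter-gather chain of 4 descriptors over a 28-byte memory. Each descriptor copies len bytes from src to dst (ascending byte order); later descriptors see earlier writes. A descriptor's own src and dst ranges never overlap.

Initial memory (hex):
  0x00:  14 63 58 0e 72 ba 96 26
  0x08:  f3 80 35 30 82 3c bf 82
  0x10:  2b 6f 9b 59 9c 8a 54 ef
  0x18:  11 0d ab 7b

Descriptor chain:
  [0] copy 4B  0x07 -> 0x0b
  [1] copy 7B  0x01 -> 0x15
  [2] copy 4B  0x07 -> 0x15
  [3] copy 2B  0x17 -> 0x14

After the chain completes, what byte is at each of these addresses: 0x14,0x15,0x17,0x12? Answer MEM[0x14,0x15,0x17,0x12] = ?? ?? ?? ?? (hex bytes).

#0 dst[0x0b+4] := {0x26,0xf3,0x80,0x35}
#1 dst[0x15+7] := {0x63,0x58,0x0e,0x72,0xba,0x96,0x26}
#2 dst[0x15+4] := {0x26,0xf3,0x80,0x35}
#3 dst[0x14+2] := {0x80,0x35}
query mem[0x14]=0x80, mem[0x15]=0x35, mem[0x17]=0x80, mem[0x12]=0x9b

MEM[0x14,0x15,0x17,0x12] = 80 35 80 9b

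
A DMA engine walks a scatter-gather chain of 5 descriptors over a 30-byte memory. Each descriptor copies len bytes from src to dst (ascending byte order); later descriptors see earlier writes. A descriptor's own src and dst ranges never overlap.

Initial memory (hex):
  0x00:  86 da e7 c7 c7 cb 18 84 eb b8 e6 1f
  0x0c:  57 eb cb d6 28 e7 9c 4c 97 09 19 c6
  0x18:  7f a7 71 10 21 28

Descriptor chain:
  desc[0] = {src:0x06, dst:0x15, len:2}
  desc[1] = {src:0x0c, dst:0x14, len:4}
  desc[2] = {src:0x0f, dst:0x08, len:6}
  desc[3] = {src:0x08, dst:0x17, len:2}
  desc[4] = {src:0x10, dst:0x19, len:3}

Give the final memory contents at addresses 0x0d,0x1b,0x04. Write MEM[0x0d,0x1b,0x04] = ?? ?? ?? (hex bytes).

MEM[0x0d,0x1b,0x04] = 57 9c c7

  after D0: wrote 2B at 0x15 = 1884
  after D1: wrote 4B at 0x14 = 57ebcbd6
  after D2: wrote 6B at 0x08 = d628e79c4c57
  after D3: wrote 2B at 0x17 = d628
  after D4: wrote 3B at 0x19 = 28e79c
query mem[0x0d]=0x57, mem[0x1b]=0x9c, mem[0x04]=0xc7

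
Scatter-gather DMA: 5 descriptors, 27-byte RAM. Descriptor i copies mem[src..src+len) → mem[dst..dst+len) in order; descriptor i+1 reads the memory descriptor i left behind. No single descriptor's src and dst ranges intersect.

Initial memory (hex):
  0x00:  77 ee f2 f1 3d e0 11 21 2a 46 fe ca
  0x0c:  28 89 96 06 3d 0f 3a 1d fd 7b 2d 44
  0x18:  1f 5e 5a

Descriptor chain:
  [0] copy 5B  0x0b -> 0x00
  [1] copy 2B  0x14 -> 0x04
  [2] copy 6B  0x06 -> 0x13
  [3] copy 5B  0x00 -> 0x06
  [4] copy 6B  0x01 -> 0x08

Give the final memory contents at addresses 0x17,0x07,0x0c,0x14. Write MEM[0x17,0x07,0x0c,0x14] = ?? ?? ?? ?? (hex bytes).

  after D0: wrote 5B at 0x00 = ca28899606
  after D1: wrote 2B at 0x04 = fd7b
  after D2: wrote 6B at 0x13 = 11212a46feca
  after D3: wrote 5B at 0x06 = ca288996fd
  after D4: wrote 6B at 0x08 = 288996fd7bca
query mem[0x17]=0xfe, mem[0x07]=0x28, mem[0x0c]=0x7b, mem[0x14]=0x21

MEM[0x17,0x07,0x0c,0x14] = fe 28 7b 21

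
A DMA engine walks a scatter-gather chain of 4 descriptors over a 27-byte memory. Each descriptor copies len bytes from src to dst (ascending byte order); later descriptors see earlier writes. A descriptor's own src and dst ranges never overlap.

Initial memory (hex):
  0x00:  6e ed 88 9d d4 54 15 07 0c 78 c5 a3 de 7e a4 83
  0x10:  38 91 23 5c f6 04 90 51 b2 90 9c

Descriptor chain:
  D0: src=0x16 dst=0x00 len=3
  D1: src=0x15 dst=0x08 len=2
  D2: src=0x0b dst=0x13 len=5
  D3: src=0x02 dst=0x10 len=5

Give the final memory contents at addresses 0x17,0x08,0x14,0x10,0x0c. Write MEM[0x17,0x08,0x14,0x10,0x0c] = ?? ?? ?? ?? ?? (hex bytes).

MEM[0x17,0x08,0x14,0x10,0x0c] = 83 04 15 b2 de

#0 dst[0x00+3] := {0x90,0x51,0xb2}
#1 dst[0x08+2] := {0x04,0x90}
#2 dst[0x13+5] := {0xa3,0xde,0x7e,0xa4,0x83}
#3 dst[0x10+5] := {0xb2,0x9d,0xd4,0x54,0x15}
query mem[0x17]=0x83, mem[0x08]=0x04, mem[0x14]=0x15, mem[0x10]=0xb2, mem[0x0c]=0xde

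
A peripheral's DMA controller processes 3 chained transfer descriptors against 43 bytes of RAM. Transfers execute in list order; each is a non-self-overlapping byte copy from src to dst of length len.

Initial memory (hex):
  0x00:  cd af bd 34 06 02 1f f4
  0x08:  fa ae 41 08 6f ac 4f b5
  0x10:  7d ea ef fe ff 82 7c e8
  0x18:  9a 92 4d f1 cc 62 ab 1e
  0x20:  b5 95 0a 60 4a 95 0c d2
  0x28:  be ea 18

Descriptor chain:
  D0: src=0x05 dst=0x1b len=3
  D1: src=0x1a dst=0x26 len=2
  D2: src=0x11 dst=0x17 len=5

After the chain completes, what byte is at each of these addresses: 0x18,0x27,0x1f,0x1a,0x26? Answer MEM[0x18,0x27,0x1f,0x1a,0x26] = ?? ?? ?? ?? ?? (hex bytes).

[0] 0x05->0x1b len=3 : 02 1f f4
[1] 0x1a->0x26 len=2 : 4d 02
[2] 0x11->0x17 len=5 : ea ef fe ff 82
query mem[0x18]=0xef, mem[0x27]=0x02, mem[0x1f]=0x1e, mem[0x1a]=0xff, mem[0x26]=0x4d

MEM[0x18,0x27,0x1f,0x1a,0x26] = ef 02 1e ff 4d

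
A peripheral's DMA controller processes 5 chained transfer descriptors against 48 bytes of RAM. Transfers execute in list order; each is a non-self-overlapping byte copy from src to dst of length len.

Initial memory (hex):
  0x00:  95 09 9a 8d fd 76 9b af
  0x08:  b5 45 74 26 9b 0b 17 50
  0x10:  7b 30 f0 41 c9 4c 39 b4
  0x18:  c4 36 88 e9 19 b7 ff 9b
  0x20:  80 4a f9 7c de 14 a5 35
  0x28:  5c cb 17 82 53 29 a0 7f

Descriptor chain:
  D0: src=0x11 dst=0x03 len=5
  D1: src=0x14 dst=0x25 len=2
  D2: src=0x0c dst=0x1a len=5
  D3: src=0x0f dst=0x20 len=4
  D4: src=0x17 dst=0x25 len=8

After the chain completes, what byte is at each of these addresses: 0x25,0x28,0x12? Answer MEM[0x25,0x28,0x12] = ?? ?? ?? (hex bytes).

MEM[0x25,0x28,0x12] = b4 9b f0

D0: mem[0x03..0x07] <- [30 f0 41 c9 4c]
D1: mem[0x25..0x26] <- [c9 4c]
D2: mem[0x1a..0x1e] <- [9b 0b 17 50 7b]
D3: mem[0x20..0x23] <- [50 7b 30 f0]
D4: mem[0x25..0x2c] <- [b4 c4 36 9b 0b 17 50 7b]
query mem[0x25]=0xb4, mem[0x28]=0x9b, mem[0x12]=0xf0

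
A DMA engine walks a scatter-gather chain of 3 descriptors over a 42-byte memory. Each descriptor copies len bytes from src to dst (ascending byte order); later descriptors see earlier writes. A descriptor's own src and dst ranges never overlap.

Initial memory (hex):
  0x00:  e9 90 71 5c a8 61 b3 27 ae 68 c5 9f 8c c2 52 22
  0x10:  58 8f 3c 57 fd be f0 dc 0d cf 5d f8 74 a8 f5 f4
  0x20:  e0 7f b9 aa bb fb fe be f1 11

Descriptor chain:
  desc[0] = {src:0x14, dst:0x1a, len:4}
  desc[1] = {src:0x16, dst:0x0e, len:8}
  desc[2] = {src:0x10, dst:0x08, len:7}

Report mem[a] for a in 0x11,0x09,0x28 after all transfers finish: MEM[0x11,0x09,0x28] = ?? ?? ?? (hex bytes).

#0 dst[0x1a+4] := {0xfd,0xbe,0xf0,0xdc}
#1 dst[0x0e+8] := {0xf0,0xdc,0x0d,0xcf,0xfd,0xbe,0xf0,0xdc}
#2 dst[0x08+7] := {0x0d,0xcf,0xfd,0xbe,0xf0,0xdc,0xf0}
query mem[0x11]=0xcf, mem[0x09]=0xcf, mem[0x28]=0xf1

MEM[0x11,0x09,0x28] = cf cf f1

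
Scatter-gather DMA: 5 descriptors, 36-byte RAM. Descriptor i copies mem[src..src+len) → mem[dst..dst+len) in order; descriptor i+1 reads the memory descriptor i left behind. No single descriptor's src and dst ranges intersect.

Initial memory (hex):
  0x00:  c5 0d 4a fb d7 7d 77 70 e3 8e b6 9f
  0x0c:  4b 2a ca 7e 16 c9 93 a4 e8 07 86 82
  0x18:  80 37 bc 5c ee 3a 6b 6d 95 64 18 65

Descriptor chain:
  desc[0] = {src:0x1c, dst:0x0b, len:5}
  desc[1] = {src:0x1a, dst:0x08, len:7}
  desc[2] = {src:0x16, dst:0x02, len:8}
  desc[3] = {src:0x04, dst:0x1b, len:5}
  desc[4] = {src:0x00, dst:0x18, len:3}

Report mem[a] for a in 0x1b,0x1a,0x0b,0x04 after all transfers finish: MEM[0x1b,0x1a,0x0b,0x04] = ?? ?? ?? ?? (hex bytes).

[0] 0x1c->0x0b len=5 : ee 3a 6b 6d 95
[1] 0x1a->0x08 len=7 : bc 5c ee 3a 6b 6d 95
[2] 0x16->0x02 len=8 : 86 82 80 37 bc 5c ee 3a
[3] 0x04->0x1b len=5 : 80 37 bc 5c ee
[4] 0x00->0x18 len=3 : c5 0d 86
query mem[0x1b]=0x80, mem[0x1a]=0x86, mem[0x0b]=0x3a, mem[0x04]=0x80

MEM[0x1b,0x1a,0x0b,0x04] = 80 86 3a 80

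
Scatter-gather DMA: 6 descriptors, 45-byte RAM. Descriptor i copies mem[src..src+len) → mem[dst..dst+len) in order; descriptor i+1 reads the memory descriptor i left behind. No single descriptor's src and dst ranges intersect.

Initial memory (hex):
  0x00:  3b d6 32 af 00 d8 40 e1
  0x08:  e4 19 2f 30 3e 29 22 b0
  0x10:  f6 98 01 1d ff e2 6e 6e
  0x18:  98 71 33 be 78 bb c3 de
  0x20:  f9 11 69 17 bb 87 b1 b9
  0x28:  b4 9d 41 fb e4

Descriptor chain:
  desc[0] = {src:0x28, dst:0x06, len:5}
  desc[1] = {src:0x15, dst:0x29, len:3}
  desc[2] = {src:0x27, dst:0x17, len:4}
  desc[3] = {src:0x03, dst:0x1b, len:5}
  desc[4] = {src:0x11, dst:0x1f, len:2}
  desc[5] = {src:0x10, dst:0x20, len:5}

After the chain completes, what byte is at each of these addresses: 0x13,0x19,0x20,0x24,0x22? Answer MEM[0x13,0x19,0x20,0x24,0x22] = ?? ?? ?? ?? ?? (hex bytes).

MEM[0x13,0x19,0x20,0x24,0x22] = 1d e2 f6 ff 01

D0: mem[0x06..0x0a] <- [b4 9d 41 fb e4]
D1: mem[0x29..0x2b] <- [e2 6e 6e]
D2: mem[0x17..0x1a] <- [b9 b4 e2 6e]
D3: mem[0x1b..0x1f] <- [af 00 d8 b4 9d]
D4: mem[0x1f..0x20] <- [98 01]
D5: mem[0x20..0x24] <- [f6 98 01 1d ff]
query mem[0x13]=0x1d, mem[0x19]=0xe2, mem[0x20]=0xf6, mem[0x24]=0xff, mem[0x22]=0x01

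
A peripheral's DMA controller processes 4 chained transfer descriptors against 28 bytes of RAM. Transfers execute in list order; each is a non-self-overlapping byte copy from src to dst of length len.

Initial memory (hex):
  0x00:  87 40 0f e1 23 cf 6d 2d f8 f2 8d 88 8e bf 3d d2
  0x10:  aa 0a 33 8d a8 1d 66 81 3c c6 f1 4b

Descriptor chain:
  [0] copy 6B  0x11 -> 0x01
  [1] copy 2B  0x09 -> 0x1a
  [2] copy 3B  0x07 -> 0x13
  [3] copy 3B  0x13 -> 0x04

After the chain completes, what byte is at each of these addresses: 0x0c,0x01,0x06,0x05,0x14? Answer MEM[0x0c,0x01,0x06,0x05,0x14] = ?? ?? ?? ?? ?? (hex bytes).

MEM[0x0c,0x01,0x06,0x05,0x14] = 8e 0a f2 f8 f8

#0 dst[0x01+6] := {0x0a,0x33,0x8d,0xa8,0x1d,0x66}
#1 dst[0x1a+2] := {0xf2,0x8d}
#2 dst[0x13+3] := {0x2d,0xf8,0xf2}
#3 dst[0x04+3] := {0x2d,0xf8,0xf2}
query mem[0x0c]=0x8e, mem[0x01]=0x0a, mem[0x06]=0xf2, mem[0x05]=0xf8, mem[0x14]=0xf8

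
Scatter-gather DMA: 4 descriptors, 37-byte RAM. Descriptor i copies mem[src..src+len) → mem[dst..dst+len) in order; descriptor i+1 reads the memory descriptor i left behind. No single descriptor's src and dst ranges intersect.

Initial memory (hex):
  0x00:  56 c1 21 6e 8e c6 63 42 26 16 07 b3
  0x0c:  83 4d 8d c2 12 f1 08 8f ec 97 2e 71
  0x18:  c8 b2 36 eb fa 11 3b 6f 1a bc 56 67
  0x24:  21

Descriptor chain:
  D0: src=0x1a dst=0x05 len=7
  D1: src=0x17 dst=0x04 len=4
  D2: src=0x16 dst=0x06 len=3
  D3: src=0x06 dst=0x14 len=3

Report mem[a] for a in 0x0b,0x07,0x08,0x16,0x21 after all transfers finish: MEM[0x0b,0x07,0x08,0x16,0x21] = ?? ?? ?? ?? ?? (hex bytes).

D0: mem[0x05..0x0b] <- [36 eb fa 11 3b 6f 1a]
D1: mem[0x04..0x07] <- [71 c8 b2 36]
D2: mem[0x06..0x08] <- [2e 71 c8]
D3: mem[0x14..0x16] <- [2e 71 c8]
query mem[0x0b]=0x1a, mem[0x07]=0x71, mem[0x08]=0xc8, mem[0x16]=0xc8, mem[0x21]=0xbc

MEM[0x0b,0x07,0x08,0x16,0x21] = 1a 71 c8 c8 bc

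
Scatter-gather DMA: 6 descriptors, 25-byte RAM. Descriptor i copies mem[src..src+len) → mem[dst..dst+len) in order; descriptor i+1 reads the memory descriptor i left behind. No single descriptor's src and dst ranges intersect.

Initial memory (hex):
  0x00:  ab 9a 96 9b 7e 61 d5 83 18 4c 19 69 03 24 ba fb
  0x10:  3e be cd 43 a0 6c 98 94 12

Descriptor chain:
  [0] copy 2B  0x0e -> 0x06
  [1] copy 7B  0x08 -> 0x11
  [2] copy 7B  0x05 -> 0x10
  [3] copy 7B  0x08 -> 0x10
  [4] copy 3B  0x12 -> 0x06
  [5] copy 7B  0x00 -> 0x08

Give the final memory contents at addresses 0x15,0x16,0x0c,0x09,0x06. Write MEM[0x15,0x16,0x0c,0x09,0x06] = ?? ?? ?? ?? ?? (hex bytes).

  after D0: wrote 2B at 0x06 = bafb
  after D1: wrote 7B at 0x11 = 184c19690324ba
  after D2: wrote 7B at 0x10 = 61bafb184c1969
  after D3: wrote 7B at 0x10 = 184c19690324ba
  after D4: wrote 3B at 0x06 = 196903
  after D5: wrote 7B at 0x08 = ab9a969b7e6119
query mem[0x15]=0x24, mem[0x16]=0xba, mem[0x0c]=0x7e, mem[0x09]=0x9a, mem[0x06]=0x19

MEM[0x15,0x16,0x0c,0x09,0x06] = 24 ba 7e 9a 19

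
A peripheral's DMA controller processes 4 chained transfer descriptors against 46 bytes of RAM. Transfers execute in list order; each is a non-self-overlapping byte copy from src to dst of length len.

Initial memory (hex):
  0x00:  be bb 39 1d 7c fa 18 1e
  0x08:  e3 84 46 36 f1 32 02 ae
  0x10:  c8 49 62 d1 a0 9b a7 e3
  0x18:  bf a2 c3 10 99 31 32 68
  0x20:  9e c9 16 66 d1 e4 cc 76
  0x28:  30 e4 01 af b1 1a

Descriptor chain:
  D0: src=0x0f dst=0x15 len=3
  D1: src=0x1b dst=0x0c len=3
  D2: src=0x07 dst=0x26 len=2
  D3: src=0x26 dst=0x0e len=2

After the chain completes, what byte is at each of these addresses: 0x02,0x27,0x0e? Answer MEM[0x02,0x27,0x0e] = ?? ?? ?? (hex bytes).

MEM[0x02,0x27,0x0e] = 39 e3 1e

D0: mem[0x15..0x17] <- [ae c8 49]
D1: mem[0x0c..0x0e] <- [10 99 31]
D2: mem[0x26..0x27] <- [1e e3]
D3: mem[0x0e..0x0f] <- [1e e3]
query mem[0x02]=0x39, mem[0x27]=0xe3, mem[0x0e]=0x1e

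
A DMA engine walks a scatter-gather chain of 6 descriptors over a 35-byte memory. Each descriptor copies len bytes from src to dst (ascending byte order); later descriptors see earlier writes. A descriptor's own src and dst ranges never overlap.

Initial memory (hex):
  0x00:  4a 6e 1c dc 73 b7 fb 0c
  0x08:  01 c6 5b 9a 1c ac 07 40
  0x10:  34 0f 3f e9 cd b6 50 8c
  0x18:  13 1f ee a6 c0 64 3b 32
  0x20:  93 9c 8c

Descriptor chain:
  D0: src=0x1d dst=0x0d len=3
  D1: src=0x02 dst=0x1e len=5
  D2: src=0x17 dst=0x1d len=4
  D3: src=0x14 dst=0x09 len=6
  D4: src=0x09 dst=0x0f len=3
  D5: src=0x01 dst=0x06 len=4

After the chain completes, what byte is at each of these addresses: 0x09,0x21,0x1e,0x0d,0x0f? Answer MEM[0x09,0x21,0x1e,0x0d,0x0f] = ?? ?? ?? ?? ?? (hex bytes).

D0: mem[0x0d..0x0f] <- [64 3b 32]
D1: mem[0x1e..0x22] <- [1c dc 73 b7 fb]
D2: mem[0x1d..0x20] <- [8c 13 1f ee]
D3: mem[0x09..0x0e] <- [cd b6 50 8c 13 1f]
D4: mem[0x0f..0x11] <- [cd b6 50]
D5: mem[0x06..0x09] <- [6e 1c dc 73]
query mem[0x09]=0x73, mem[0x21]=0xb7, mem[0x1e]=0x13, mem[0x0d]=0x13, mem[0x0f]=0xcd

MEM[0x09,0x21,0x1e,0x0d,0x0f] = 73 b7 13 13 cd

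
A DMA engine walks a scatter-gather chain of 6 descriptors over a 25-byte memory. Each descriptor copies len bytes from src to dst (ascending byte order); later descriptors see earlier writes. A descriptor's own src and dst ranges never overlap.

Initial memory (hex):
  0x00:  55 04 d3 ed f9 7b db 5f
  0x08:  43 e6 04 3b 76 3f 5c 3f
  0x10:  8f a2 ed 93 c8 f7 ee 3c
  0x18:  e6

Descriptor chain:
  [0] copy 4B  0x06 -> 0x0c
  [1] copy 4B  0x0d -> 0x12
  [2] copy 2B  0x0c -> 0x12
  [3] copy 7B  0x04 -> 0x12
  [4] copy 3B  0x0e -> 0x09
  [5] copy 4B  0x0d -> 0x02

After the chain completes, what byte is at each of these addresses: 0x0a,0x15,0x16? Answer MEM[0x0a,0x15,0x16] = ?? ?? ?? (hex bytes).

MEM[0x0a,0x15,0x16] = e6 5f 43

[0] 0x06->0x0c len=4 : db 5f 43 e6
[1] 0x0d->0x12 len=4 : 5f 43 e6 8f
[2] 0x0c->0x12 len=2 : db 5f
[3] 0x04->0x12 len=7 : f9 7b db 5f 43 e6 04
[4] 0x0e->0x09 len=3 : 43 e6 8f
[5] 0x0d->0x02 len=4 : 5f 43 e6 8f
query mem[0x0a]=0xe6, mem[0x15]=0x5f, mem[0x16]=0x43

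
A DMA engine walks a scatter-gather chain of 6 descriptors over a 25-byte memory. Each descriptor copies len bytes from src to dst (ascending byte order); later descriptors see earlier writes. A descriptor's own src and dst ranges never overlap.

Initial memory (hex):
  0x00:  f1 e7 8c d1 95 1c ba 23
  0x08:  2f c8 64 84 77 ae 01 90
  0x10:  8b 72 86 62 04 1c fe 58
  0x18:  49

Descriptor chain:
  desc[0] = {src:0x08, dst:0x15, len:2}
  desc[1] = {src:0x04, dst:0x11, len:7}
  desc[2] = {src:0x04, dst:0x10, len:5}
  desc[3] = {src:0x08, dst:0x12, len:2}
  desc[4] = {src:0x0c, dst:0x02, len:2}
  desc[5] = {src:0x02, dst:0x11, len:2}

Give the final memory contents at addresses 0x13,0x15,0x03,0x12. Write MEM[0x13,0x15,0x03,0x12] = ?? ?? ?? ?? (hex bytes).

MEM[0x13,0x15,0x03,0x12] = c8 2f ae ae

D0: mem[0x15..0x16] <- [2f c8]
D1: mem[0x11..0x17] <- [95 1c ba 23 2f c8 64]
D2: mem[0x10..0x14] <- [95 1c ba 23 2f]
D3: mem[0x12..0x13] <- [2f c8]
D4: mem[0x02..0x03] <- [77 ae]
D5: mem[0x11..0x12] <- [77 ae]
query mem[0x13]=0xc8, mem[0x15]=0x2f, mem[0x03]=0xae, mem[0x12]=0xae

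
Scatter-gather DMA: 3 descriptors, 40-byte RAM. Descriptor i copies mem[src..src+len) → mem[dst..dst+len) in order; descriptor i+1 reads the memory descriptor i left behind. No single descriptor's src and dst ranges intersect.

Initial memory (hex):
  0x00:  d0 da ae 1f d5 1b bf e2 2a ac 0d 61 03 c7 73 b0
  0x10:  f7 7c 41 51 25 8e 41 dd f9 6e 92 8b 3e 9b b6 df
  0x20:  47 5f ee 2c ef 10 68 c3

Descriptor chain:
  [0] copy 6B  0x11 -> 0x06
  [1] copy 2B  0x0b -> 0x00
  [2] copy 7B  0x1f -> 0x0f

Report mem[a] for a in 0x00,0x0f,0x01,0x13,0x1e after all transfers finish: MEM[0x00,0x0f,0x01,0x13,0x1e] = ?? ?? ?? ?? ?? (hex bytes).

MEM[0x00,0x0f,0x01,0x13,0x1e] = 41 df 03 2c b6

D0: mem[0x06..0x0b] <- [7c 41 51 25 8e 41]
D1: mem[0x00..0x01] <- [41 03]
D2: mem[0x0f..0x15] <- [df 47 5f ee 2c ef 10]
query mem[0x00]=0x41, mem[0x0f]=0xdf, mem[0x01]=0x03, mem[0x13]=0x2c, mem[0x1e]=0xb6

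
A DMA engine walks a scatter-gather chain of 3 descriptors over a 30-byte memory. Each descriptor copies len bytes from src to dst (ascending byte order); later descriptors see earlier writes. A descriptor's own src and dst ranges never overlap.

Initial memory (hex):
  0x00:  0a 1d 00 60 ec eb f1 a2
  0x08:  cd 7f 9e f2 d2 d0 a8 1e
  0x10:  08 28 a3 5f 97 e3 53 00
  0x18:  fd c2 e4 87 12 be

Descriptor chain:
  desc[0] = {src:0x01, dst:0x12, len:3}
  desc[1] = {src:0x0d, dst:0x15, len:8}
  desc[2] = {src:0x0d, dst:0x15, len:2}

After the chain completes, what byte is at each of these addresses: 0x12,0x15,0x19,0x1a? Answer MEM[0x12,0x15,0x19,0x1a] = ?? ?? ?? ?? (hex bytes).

MEM[0x12,0x15,0x19,0x1a] = 1d d0 28 1d

[0] 0x01->0x12 len=3 : 1d 00 60
[1] 0x0d->0x15 len=8 : d0 a8 1e 08 28 1d 00 60
[2] 0x0d->0x15 len=2 : d0 a8
query mem[0x12]=0x1d, mem[0x15]=0xd0, mem[0x19]=0x28, mem[0x1a]=0x1d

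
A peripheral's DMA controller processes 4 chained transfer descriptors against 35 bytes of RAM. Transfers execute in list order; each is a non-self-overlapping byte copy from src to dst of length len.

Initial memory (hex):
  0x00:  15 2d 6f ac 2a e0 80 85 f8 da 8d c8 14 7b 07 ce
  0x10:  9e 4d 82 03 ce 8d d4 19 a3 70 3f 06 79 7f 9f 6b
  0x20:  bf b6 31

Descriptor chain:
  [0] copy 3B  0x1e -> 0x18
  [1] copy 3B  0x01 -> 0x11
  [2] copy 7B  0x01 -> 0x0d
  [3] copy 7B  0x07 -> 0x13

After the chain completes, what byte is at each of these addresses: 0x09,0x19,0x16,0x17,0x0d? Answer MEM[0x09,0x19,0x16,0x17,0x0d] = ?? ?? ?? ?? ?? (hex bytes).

[0] 0x1e->0x18 len=3 : 9f 6b bf
[1] 0x01->0x11 len=3 : 2d 6f ac
[2] 0x01->0x0d len=7 : 2d 6f ac 2a e0 80 85
[3] 0x07->0x13 len=7 : 85 f8 da 8d c8 14 2d
query mem[0x09]=0xda, mem[0x19]=0x2d, mem[0x16]=0x8d, mem[0x17]=0xc8, mem[0x0d]=0x2d

MEM[0x09,0x19,0x16,0x17,0x0d] = da 2d 8d c8 2d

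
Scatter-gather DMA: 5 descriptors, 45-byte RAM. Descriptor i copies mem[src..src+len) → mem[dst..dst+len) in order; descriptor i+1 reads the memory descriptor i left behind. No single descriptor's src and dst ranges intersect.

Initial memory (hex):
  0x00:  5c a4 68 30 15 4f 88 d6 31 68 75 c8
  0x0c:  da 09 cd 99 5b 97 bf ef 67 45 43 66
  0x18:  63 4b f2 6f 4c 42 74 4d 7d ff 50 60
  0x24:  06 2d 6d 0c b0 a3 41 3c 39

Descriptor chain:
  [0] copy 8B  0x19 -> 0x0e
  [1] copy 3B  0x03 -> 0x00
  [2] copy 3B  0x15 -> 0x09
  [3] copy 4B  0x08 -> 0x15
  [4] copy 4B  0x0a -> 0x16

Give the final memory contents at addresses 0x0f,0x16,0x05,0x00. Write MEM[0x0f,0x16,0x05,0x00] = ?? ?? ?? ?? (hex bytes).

MEM[0x0f,0x16,0x05,0x00] = f2 43 4f 30

  after D0: wrote 8B at 0x0e = 4bf26f4c42744d7d
  after D1: wrote 3B at 0x00 = 30154f
  after D2: wrote 3B at 0x09 = 7d4366
  after D3: wrote 4B at 0x15 = 317d4366
  after D4: wrote 4B at 0x16 = 4366da09
query mem[0x0f]=0xf2, mem[0x16]=0x43, mem[0x05]=0x4f, mem[0x00]=0x30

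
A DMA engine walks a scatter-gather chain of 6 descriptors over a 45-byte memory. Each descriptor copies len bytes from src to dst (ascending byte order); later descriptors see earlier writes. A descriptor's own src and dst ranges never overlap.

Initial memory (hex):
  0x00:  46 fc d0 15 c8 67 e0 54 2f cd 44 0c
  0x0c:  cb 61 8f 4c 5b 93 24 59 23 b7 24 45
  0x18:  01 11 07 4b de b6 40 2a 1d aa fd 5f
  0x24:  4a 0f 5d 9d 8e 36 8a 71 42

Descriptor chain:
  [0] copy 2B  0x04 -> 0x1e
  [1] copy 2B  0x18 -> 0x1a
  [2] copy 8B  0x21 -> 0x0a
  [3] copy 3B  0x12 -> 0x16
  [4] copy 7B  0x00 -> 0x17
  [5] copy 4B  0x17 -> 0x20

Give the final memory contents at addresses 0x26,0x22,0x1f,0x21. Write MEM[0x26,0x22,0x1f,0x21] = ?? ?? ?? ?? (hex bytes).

MEM[0x26,0x22,0x1f,0x21] = 5d d0 67 fc

  after D0: wrote 2B at 0x1e = c867
  after D1: wrote 2B at 0x1a = 0111
  after D2: wrote 8B at 0x0a = aafd5f4a0f5d9d8e
  after D3: wrote 3B at 0x16 = 245923
  after D4: wrote 7B at 0x17 = 46fcd015c867e0
  after D5: wrote 4B at 0x20 = 46fcd015
query mem[0x26]=0x5d, mem[0x22]=0xd0, mem[0x1f]=0x67, mem[0x21]=0xfc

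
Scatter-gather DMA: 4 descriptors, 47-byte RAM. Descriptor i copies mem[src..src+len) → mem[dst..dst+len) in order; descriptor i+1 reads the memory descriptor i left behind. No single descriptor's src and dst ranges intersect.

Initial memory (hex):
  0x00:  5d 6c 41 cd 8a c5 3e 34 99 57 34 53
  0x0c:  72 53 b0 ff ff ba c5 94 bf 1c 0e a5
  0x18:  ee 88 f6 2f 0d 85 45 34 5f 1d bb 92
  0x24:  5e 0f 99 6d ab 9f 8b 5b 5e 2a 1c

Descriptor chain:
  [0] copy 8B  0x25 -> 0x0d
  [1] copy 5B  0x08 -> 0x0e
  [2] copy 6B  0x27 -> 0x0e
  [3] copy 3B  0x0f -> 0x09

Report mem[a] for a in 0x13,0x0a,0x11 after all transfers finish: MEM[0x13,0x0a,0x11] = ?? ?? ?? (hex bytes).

#0 dst[0x0d+8] := {0x0f,0x99,0x6d,0xab,0x9f,0x8b,0x5b,0x5e}
#1 dst[0x0e+5] := {0x99,0x57,0x34,0x53,0x72}
#2 dst[0x0e+6] := {0x6d,0xab,0x9f,0x8b,0x5b,0x5e}
#3 dst[0x09+3] := {0xab,0x9f,0x8b}
query mem[0x13]=0x5e, mem[0x0a]=0x9f, mem[0x11]=0x8b

MEM[0x13,0x0a,0x11] = 5e 9f 8b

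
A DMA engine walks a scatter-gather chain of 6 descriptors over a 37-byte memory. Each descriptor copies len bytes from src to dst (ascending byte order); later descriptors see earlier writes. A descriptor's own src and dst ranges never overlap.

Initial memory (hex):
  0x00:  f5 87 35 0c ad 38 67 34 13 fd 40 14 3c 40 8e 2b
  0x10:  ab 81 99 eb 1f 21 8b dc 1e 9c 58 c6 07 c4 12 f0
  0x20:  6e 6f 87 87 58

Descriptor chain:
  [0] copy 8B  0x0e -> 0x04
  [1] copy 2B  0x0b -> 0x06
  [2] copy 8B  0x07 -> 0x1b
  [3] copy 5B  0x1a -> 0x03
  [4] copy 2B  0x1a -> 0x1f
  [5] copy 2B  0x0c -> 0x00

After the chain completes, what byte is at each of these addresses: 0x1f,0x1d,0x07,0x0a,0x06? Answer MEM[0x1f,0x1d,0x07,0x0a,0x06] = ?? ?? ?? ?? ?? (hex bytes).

MEM[0x1f,0x1d,0x07,0x0a,0x06] = 58 eb 1f 1f eb

  after D0: wrote 8B at 0x04 = 8e2bab8199eb1f21
  after D1: wrote 2B at 0x06 = 213c
  after D2: wrote 8B at 0x1b = 3c99eb1f213c408e
  after D3: wrote 5B at 0x03 = 583c99eb1f
  after D4: wrote 2B at 0x1f = 583c
  after D5: wrote 2B at 0x00 = 3c40
query mem[0x1f]=0x58, mem[0x1d]=0xeb, mem[0x07]=0x1f, mem[0x0a]=0x1f, mem[0x06]=0xeb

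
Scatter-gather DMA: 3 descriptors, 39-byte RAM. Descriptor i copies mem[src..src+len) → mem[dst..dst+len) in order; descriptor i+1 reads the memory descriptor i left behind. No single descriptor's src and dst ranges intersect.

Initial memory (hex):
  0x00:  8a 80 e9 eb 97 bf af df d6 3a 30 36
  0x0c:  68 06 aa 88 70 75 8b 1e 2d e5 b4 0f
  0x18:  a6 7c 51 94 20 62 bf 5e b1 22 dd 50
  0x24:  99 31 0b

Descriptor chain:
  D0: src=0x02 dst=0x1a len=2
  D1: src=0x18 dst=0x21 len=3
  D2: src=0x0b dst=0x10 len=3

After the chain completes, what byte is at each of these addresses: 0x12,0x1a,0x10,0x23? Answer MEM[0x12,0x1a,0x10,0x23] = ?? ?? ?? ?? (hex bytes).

D0: mem[0x1a..0x1b] <- [e9 eb]
D1: mem[0x21..0x23] <- [a6 7c e9]
D2: mem[0x10..0x12] <- [36 68 06]
query mem[0x12]=0x06, mem[0x1a]=0xe9, mem[0x10]=0x36, mem[0x23]=0xe9

MEM[0x12,0x1a,0x10,0x23] = 06 e9 36 e9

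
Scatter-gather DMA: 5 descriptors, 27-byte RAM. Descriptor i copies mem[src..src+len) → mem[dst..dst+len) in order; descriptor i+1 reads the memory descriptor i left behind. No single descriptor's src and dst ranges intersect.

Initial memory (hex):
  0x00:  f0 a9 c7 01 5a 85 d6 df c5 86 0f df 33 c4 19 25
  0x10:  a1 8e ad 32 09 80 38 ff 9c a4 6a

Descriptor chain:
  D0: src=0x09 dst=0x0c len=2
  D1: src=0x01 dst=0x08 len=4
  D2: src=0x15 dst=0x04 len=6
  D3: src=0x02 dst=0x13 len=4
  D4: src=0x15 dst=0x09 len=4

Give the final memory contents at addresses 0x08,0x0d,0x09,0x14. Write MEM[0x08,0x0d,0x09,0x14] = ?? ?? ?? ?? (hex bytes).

MEM[0x08,0x0d,0x09,0x14] = a4 0f 80 01

#0 dst[0x0c+2] := {0x86,0x0f}
#1 dst[0x08+4] := {0xa9,0xc7,0x01,0x5a}
#2 dst[0x04+6] := {0x80,0x38,0xff,0x9c,0xa4,0x6a}
#3 dst[0x13+4] := {0xc7,0x01,0x80,0x38}
#4 dst[0x09+4] := {0x80,0x38,0xff,0x9c}
query mem[0x08]=0xa4, mem[0x0d]=0x0f, mem[0x09]=0x80, mem[0x14]=0x01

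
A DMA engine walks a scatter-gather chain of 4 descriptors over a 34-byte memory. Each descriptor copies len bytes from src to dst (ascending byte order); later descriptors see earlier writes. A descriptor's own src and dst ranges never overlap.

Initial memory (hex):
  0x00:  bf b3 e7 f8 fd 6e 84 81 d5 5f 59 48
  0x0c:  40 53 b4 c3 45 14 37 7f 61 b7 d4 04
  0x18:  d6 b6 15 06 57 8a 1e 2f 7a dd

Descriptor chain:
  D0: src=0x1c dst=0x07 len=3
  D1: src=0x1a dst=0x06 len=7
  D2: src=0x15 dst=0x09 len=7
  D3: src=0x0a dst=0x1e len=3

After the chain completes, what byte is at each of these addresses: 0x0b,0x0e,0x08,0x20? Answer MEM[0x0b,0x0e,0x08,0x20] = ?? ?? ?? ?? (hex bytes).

MEM[0x0b,0x0e,0x08,0x20] = 04 15 57 d6

D0: mem[0x07..0x09] <- [57 8a 1e]
D1: mem[0x06..0x0c] <- [15 06 57 8a 1e 2f 7a]
D2: mem[0x09..0x0f] <- [b7 d4 04 d6 b6 15 06]
D3: mem[0x1e..0x20] <- [d4 04 d6]
query mem[0x0b]=0x04, mem[0x0e]=0x15, mem[0x08]=0x57, mem[0x20]=0xd6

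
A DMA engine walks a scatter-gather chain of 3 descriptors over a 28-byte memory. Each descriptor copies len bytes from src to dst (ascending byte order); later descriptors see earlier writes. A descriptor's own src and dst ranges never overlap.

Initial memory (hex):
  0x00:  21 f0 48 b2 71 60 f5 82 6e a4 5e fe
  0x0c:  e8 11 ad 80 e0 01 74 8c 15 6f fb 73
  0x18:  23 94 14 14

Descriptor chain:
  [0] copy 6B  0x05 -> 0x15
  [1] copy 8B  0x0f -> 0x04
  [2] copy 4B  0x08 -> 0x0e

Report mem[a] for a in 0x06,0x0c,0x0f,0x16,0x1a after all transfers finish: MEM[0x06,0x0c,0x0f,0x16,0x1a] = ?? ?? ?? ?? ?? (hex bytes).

MEM[0x06,0x0c,0x0f,0x16,0x1a] = 01 e8 15 f5 5e

  after D0: wrote 6B at 0x15 = 60f5826ea45e
  after D1: wrote 8B at 0x04 = 80e001748c1560f5
  after D2: wrote 4B at 0x0e = 8c1560f5
query mem[0x06]=0x01, mem[0x0c]=0xe8, mem[0x0f]=0x15, mem[0x16]=0xf5, mem[0x1a]=0x5e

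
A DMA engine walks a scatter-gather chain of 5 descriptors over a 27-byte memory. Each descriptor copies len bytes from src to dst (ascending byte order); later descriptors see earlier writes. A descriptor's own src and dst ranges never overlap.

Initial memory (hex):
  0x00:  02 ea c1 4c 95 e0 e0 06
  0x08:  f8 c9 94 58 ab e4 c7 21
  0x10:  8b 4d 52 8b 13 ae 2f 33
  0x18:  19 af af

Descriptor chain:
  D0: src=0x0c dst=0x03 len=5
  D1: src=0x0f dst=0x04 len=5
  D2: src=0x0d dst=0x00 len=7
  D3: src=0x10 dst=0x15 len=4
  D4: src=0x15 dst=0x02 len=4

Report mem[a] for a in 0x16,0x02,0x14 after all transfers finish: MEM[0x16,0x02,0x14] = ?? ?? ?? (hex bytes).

MEM[0x16,0x02,0x14] = 4d 8b 13

[0] 0x0c->0x03 len=5 : ab e4 c7 21 8b
[1] 0x0f->0x04 len=5 : 21 8b 4d 52 8b
[2] 0x0d->0x00 len=7 : e4 c7 21 8b 4d 52 8b
[3] 0x10->0x15 len=4 : 8b 4d 52 8b
[4] 0x15->0x02 len=4 : 8b 4d 52 8b
query mem[0x16]=0x4d, mem[0x02]=0x8b, mem[0x14]=0x13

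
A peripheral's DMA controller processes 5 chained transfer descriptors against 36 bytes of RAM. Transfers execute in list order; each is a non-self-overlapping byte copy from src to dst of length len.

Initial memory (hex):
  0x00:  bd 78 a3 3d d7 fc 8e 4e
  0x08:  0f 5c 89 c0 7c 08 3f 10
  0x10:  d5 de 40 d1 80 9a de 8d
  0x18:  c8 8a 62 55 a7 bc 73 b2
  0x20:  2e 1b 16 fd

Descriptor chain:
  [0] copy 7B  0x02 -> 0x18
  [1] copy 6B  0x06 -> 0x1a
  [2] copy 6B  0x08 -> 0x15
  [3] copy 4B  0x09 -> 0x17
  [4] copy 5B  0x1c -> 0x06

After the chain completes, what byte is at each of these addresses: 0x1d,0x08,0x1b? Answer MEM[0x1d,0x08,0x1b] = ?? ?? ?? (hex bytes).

#0 dst[0x18+7] := {0xa3,0x3d,0xd7,0xfc,0x8e,0x4e,0x0f}
#1 dst[0x1a+6] := {0x8e,0x4e,0x0f,0x5c,0x89,0xc0}
#2 dst[0x15+6] := {0x0f,0x5c,0x89,0xc0,0x7c,0x08}
#3 dst[0x17+4] := {0x5c,0x89,0xc0,0x7c}
#4 dst[0x06+5] := {0x0f,0x5c,0x89,0xc0,0x2e}
query mem[0x1d]=0x5c, mem[0x08]=0x89, mem[0x1b]=0x4e

MEM[0x1d,0x08,0x1b] = 5c 89 4e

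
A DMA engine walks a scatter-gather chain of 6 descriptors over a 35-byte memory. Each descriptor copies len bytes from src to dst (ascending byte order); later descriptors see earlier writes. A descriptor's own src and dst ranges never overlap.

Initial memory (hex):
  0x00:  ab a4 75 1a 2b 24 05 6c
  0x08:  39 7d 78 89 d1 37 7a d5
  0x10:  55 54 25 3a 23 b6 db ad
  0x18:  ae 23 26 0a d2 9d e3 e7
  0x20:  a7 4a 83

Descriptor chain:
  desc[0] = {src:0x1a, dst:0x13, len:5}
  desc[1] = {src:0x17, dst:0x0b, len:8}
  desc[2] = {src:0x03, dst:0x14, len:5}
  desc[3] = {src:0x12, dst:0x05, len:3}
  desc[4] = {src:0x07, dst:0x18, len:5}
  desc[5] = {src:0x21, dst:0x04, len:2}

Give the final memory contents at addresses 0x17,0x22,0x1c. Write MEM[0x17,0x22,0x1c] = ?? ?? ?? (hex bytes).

[0] 0x1a->0x13 len=5 : 26 0a d2 9d e3
[1] 0x17->0x0b len=8 : e3 ae 23 26 0a d2 9d e3
[2] 0x03->0x14 len=5 : 1a 2b 24 05 6c
[3] 0x12->0x05 len=3 : e3 26 1a
[4] 0x07->0x18 len=5 : 1a 39 7d 78 e3
[5] 0x21->0x04 len=2 : 4a 83
query mem[0x17]=0x05, mem[0x22]=0x83, mem[0x1c]=0xe3

MEM[0x17,0x22,0x1c] = 05 83 e3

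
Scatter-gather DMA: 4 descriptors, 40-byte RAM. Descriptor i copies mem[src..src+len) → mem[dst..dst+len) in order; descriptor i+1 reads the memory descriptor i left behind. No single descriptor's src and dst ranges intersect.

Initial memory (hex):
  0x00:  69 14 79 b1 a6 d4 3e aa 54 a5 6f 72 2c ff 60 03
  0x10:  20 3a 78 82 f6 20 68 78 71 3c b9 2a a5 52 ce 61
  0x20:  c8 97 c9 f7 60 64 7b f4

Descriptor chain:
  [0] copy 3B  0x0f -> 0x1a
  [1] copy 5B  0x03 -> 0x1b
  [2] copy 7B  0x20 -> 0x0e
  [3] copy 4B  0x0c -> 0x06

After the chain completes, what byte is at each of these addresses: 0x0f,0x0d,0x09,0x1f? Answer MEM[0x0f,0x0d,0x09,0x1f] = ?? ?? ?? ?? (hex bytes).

D0: mem[0x1a..0x1c] <- [03 20 3a]
D1: mem[0x1b..0x1f] <- [b1 a6 d4 3e aa]
D2: mem[0x0e..0x14] <- [c8 97 c9 f7 60 64 7b]
D3: mem[0x06..0x09] <- [2c ff c8 97]
query mem[0x0f]=0x97, mem[0x0d]=0xff, mem[0x09]=0x97, mem[0x1f]=0xaa

MEM[0x0f,0x0d,0x09,0x1f] = 97 ff 97 aa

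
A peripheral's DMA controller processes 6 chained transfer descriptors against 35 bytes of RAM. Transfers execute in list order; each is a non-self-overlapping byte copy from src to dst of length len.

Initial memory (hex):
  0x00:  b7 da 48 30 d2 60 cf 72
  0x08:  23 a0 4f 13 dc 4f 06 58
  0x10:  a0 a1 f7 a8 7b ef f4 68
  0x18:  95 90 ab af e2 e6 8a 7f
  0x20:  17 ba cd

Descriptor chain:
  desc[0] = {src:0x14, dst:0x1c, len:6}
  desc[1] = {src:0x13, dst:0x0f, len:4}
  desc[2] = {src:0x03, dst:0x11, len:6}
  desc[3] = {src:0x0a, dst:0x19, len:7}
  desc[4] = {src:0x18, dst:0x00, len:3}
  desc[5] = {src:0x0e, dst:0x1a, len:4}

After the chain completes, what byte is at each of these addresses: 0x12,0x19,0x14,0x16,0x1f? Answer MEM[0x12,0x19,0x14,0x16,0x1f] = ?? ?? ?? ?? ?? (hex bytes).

[0] 0x14->0x1c len=6 : 7b ef f4 68 95 90
[1] 0x13->0x0f len=4 : a8 7b ef f4
[2] 0x03->0x11 len=6 : 30 d2 60 cf 72 23
[3] 0x0a->0x19 len=7 : 4f 13 dc 4f 06 a8 7b
[4] 0x18->0x00 len=3 : 95 4f 13
[5] 0x0e->0x1a len=4 : 06 a8 7b 30
query mem[0x12]=0xd2, mem[0x19]=0x4f, mem[0x14]=0xcf, mem[0x16]=0x23, mem[0x1f]=0x7b

MEM[0x12,0x19,0x14,0x16,0x1f] = d2 4f cf 23 7b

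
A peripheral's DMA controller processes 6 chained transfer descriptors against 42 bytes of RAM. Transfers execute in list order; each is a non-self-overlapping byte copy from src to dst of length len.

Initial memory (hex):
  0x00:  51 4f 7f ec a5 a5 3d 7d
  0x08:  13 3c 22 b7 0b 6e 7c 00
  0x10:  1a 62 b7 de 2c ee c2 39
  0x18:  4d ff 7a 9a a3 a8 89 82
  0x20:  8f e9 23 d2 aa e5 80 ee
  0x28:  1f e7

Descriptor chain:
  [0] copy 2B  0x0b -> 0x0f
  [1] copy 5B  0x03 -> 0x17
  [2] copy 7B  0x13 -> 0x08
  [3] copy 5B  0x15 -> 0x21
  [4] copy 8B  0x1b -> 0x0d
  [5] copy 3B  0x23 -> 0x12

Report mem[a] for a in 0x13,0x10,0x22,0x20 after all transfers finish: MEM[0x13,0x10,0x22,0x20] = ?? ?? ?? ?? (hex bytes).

MEM[0x13,0x10,0x22,0x20] = a5 89 c2 8f

[0] 0x0b->0x0f len=2 : b7 0b
[1] 0x03->0x17 len=5 : ec a5 a5 3d 7d
[2] 0x13->0x08 len=7 : de 2c ee c2 ec a5 a5
[3] 0x15->0x21 len=5 : ee c2 ec a5 a5
[4] 0x1b->0x0d len=8 : 7d a3 a8 89 82 8f ee c2
[5] 0x23->0x12 len=3 : ec a5 a5
query mem[0x13]=0xa5, mem[0x10]=0x89, mem[0x22]=0xc2, mem[0x20]=0x8f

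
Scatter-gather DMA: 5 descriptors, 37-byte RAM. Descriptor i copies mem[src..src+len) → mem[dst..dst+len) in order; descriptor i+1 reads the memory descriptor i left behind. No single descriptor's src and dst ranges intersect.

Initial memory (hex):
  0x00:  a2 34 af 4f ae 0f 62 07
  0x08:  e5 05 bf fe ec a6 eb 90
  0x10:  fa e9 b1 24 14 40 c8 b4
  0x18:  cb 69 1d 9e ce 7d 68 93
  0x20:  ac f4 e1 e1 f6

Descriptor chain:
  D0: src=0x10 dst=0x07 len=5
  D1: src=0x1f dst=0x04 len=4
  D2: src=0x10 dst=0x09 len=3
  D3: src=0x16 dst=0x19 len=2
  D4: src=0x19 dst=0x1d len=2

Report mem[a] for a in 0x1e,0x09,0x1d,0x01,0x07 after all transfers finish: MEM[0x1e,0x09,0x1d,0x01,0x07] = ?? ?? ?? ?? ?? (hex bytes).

#0 dst[0x07+5] := {0xfa,0xe9,0xb1,0x24,0x14}
#1 dst[0x04+4] := {0x93,0xac,0xf4,0xe1}
#2 dst[0x09+3] := {0xfa,0xe9,0xb1}
#3 dst[0x19+2] := {0xc8,0xb4}
#4 dst[0x1d+2] := {0xc8,0xb4}
query mem[0x1e]=0xb4, mem[0x09]=0xfa, mem[0x1d]=0xc8, mem[0x01]=0x34, mem[0x07]=0xe1

MEM[0x1e,0x09,0x1d,0x01,0x07] = b4 fa c8 34 e1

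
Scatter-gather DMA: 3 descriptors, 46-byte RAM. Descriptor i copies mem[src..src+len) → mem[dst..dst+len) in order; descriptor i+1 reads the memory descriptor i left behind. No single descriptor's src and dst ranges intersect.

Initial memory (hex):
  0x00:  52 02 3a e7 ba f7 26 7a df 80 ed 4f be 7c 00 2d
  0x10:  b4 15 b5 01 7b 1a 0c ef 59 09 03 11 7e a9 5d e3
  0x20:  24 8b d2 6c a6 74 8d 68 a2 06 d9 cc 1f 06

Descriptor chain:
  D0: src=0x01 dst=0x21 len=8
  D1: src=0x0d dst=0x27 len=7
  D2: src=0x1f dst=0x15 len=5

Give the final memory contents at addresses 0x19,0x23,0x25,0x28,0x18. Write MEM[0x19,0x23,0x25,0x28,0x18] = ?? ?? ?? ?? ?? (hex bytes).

MEM[0x19,0x23,0x25,0x28,0x18] = e7 e7 f7 00 3a

  after D0: wrote 8B at 0x21 = 023ae7baf7267adf
  after D1: wrote 7B at 0x27 = 7c002db415b501
  after D2: wrote 5B at 0x15 = e324023ae7
query mem[0x19]=0xe7, mem[0x23]=0xe7, mem[0x25]=0xf7, mem[0x28]=0x00, mem[0x18]=0x3a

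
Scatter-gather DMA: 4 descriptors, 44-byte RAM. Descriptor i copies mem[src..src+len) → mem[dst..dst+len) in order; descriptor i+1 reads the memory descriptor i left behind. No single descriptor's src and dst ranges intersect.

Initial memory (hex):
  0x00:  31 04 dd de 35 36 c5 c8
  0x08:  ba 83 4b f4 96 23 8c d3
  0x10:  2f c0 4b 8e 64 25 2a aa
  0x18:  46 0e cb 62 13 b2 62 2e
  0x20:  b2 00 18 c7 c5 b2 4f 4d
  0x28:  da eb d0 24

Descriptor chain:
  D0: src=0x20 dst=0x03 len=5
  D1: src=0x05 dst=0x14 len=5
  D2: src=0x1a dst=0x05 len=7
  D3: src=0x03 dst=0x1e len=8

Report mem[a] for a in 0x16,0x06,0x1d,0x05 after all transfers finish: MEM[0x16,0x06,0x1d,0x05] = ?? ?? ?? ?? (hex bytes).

D0: mem[0x03..0x07] <- [b2 00 18 c7 c5]
D1: mem[0x14..0x18] <- [18 c7 c5 ba 83]
D2: mem[0x05..0x0b] <- [cb 62 13 b2 62 2e b2]
D3: mem[0x1e..0x25] <- [b2 00 cb 62 13 b2 62 2e]
query mem[0x16]=0xc5, mem[0x06]=0x62, mem[0x1d]=0xb2, mem[0x05]=0xcb

MEM[0x16,0x06,0x1d,0x05] = c5 62 b2 cb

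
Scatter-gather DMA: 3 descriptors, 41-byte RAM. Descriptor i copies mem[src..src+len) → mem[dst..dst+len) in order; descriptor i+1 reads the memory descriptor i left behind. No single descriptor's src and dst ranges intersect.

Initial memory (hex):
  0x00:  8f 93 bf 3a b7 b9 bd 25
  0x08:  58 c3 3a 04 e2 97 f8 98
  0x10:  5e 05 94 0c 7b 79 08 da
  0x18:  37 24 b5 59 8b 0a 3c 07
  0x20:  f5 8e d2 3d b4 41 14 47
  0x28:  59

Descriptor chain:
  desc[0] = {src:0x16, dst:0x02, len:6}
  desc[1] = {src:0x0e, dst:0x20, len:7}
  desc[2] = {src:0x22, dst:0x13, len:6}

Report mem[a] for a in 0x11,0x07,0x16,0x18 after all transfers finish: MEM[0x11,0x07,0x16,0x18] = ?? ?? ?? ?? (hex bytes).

MEM[0x11,0x07,0x16,0x18] = 05 59 0c 47

[0] 0x16->0x02 len=6 : 08 da 37 24 b5 59
[1] 0x0e->0x20 len=7 : f8 98 5e 05 94 0c 7b
[2] 0x22->0x13 len=6 : 5e 05 94 0c 7b 47
query mem[0x11]=0x05, mem[0x07]=0x59, mem[0x16]=0x0c, mem[0x18]=0x47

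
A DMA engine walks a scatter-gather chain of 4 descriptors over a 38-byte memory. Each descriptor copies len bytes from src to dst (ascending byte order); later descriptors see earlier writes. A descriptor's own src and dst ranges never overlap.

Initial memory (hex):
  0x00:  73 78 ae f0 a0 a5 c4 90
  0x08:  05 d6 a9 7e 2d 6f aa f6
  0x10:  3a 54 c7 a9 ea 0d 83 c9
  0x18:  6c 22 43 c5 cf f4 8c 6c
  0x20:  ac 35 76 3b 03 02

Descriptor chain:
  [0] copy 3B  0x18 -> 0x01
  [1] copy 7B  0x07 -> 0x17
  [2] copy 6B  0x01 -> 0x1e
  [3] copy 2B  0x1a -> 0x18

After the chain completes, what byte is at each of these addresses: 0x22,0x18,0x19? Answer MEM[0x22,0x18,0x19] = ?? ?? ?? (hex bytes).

D0: mem[0x01..0x03] <- [6c 22 43]
D1: mem[0x17..0x1d] <- [90 05 d6 a9 7e 2d 6f]
D2: mem[0x1e..0x23] <- [6c 22 43 a0 a5 c4]
D3: mem[0x18..0x19] <- [a9 7e]
query mem[0x22]=0xa5, mem[0x18]=0xa9, mem[0x19]=0x7e

MEM[0x22,0x18,0x19] = a5 a9 7e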